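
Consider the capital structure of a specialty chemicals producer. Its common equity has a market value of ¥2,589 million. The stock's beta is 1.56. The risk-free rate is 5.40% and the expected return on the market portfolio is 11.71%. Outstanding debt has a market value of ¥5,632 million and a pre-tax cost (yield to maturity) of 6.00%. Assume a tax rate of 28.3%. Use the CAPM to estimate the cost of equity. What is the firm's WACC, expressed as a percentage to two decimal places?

7.75%

Market risk premium = 11.71% − 5.4% = 6.31%.
Cost of equity via CAPM: Re = 5.4% + 1.56 × 6.31% = 15.2436%.
Total capital V = 2589 + 5632 = 8221.
Equity: weight = 2589/8221 = 0.3149; cost = 15.2436%.
Debt: weight = 5632/8221 = 0.6851; after-tax cost = 6% × (1 − 28.3%) = 4.3020%.
WACC = 0.3149 × 15.2436% + 0.6851 × 4.3020% = 7.7478%.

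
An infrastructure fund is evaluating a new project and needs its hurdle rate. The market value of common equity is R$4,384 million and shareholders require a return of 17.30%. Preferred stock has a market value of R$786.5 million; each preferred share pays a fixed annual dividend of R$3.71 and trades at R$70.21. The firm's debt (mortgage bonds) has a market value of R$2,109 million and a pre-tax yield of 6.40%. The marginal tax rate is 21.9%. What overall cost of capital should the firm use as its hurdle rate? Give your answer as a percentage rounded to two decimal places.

12.44%

Cost of preferred: Rp = 3.71 / 70.21 = 5.2841%.
Total capital V = 4384 + 786.5 + 2109 = 7279.5.
Equity: weight = 4384/7279.5 = 0.6022; cost = 17.3%.
Preferred: weight = 786.5/7279.5 = 0.1080; cost = 5.2841%.
Mortgage bonds: weight = 2109/7279.5 = 0.2897; after-tax cost = 6.4% × (1 − 21.9%) = 4.9984%.
WACC = 0.6022 × 17.3000% + 0.1080 × 5.2841% + 0.2897 × 4.9984% = 12.4378%.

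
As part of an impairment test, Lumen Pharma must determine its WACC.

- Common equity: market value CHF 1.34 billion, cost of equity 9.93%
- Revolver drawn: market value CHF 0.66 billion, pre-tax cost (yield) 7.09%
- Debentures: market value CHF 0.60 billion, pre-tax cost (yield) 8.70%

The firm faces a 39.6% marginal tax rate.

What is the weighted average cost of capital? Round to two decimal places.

Total capital V = 1.34 + 0.66 + 0.6 = 2.6.
Equity: weight = 1.34/2.6 = 0.5154; cost = 9.93%.
Revolver drawn: weight = 0.66/2.6 = 0.2538; after-tax cost = 7.09% × (1 − 39.6%) = 4.2824%.
Debentures: weight = 0.6/2.6 = 0.2308; after-tax cost = 8.7% × (1 − 39.6%) = 5.2548%.
WACC = 0.5154 × 9.9300% + 0.2538 × 4.2824% + 0.2308 × 5.2548% = 7.4175%.

7.42%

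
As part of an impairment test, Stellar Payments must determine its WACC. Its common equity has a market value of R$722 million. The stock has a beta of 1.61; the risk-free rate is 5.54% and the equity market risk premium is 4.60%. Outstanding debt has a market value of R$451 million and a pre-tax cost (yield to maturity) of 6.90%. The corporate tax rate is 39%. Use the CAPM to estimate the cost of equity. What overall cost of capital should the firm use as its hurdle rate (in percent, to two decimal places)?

Cost of equity via CAPM: Re = 5.54% + 1.61 × 4.6% = 12.9460%.
Total capital V = 722 + 451 = 1173.
Equity: weight = 722/1173 = 0.6155; cost = 12.946%.
Debt: weight = 451/1173 = 0.3845; after-tax cost = 6.9% × (1 − 39%) = 4.2090%.
WACC = 0.6155 × 12.9460% + 0.3845 × 4.2090% = 9.5868%.

9.59%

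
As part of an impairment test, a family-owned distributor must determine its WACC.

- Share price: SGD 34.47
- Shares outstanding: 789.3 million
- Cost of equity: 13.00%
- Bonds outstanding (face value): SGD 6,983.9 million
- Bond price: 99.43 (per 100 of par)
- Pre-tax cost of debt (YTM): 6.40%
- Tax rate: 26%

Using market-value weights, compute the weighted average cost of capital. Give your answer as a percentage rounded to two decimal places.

Market value of equity E = 34.47 × 789.3m = 27207.171m. Market value of debt D = 6983.9m × 99.43/100 = 6944.09177m.
Total capital V = 27207.171 + 6944.09177 = 34151.26277.
Equity: weight = 27207.171/34151.26277 = 0.7967; cost = 13%.
Bonds outstanding: weight = 6944.09177/34151.26277 = 0.2033; after-tax cost = 6.4% × (1 − 26%) = 4.7360%.
WACC = 0.7967 × 13.0000% + 0.2033 × 4.7360% = 11.3197%.

11.32%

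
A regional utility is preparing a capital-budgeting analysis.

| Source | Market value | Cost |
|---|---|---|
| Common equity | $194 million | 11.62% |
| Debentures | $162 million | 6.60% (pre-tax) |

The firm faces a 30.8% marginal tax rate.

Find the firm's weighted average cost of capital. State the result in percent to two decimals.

Total capital V = 194 + 162 = 356.
Equity: weight = 194/356 = 0.5449; cost = 11.62%.
Debentures: weight = 162/356 = 0.4551; after-tax cost = 6.6% × (1 − 30.8%) = 4.5672%.
WACC = 0.5449 × 11.6200% + 0.4551 × 4.5672% = 8.4106%.

8.41%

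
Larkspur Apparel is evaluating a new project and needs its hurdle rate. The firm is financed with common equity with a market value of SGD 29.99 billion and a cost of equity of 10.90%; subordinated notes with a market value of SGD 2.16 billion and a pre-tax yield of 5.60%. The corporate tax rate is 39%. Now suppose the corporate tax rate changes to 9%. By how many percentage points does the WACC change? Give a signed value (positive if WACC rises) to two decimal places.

+0.11 pp

Current WACC:
Total capital V = 29.99 + 2.16 = 32.15.
Equity: weight = 29.99/32.15 = 0.9328; cost = 10.9%.
Subordinated notes: weight = 2.16/32.15 = 0.0672; after-tax cost = 5.6% × (1 − 39%) = 3.4160%.
WACC = 0.9328 × 10.9000% + 0.0672 × 3.4160% = 10.3972%.
After the change:
Total capital V = 29.99 + 2.16 = 32.15.
Equity: weight = 29.99/32.15 = 0.9328; cost = 10.9%.
Subordinated notes: weight = 2.16/32.15 = 0.0672; after-tax cost = 5.6% × (1 − 9%) = 5.0960%.
WACC = 0.9328 × 10.9000% + 0.0672 × 5.0960% = 10.5101%.
Change in WACC = 10.5101% − 10.3972% = 0.1129 pp.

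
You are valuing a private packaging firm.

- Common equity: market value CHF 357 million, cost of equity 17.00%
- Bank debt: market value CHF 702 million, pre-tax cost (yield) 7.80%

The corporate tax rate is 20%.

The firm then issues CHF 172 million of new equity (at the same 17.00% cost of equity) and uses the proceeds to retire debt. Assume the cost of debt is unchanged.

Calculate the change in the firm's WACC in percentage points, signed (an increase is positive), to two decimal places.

+1.75 pp

Current WACC:
Total capital V = 357 + 702 = 1059.
Equity: weight = 357/1059 = 0.3371; cost = 17%.
Bank debt: weight = 702/1059 = 0.6629; after-tax cost = 7.8% × (1 − 20%) = 6.2400%.
WACC = 0.3371 × 17.0000% + 0.6629 × 6.2400% = 9.8673%.
After the change:
Total capital V = 529 + 530 = 1059.
Equity: weight = 529/1059 = 0.4995; cost = 17%.
Bank debt: weight = 530/1059 = 0.5005; after-tax cost = 7.8% × (1 − 20%) = 6.2400%.
WACC = 0.4995 × 17.0000% + 0.5005 × 6.2400% = 11.6149%.
Change in WACC = 11.6149% − 9.8673% = 1.7476 pp.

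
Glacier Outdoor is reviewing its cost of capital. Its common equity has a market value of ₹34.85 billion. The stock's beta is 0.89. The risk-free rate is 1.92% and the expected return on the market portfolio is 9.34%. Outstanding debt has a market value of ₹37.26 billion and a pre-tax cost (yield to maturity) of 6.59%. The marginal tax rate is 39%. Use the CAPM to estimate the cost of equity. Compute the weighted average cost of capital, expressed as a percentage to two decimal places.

6.20%

Market risk premium = 9.34% − 1.92% = 7.42%.
Cost of equity via CAPM: Re = 1.92% + 0.89 × 7.42% = 8.5238%.
Total capital V = 34.85 + 37.26 = 72.11.
Equity: weight = 34.85/72.11 = 0.4833; cost = 8.5238%.
Debt: weight = 37.26/72.11 = 0.5167; after-tax cost = 6.59% × (1 − 39%) = 4.0199%.
WACC = 0.4833 × 8.5238% + 0.5167 × 4.0199% = 6.1966%.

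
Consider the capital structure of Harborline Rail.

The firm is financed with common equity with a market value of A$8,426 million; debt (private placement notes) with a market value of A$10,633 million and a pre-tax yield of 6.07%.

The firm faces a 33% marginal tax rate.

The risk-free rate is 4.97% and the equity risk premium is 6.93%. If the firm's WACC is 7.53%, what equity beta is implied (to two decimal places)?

Total capital V = 8426 + 10633 = 19059.
Equity weight = 8426/19059 = 0.4421.
Private placement notes weight = 10633/19059 = 0.5579.
Debt contribution = 0.5579 × 6.07% × (1 − 33%) = 2.2689%.
Required equity contribution = 7.53% − 2.2689% = 5.2611%  ⇒  Re = 11.9002%.
CAPM: 11.9002% = 4.97% + β × 6.93%  ⇒  β = 1.0000.

1.00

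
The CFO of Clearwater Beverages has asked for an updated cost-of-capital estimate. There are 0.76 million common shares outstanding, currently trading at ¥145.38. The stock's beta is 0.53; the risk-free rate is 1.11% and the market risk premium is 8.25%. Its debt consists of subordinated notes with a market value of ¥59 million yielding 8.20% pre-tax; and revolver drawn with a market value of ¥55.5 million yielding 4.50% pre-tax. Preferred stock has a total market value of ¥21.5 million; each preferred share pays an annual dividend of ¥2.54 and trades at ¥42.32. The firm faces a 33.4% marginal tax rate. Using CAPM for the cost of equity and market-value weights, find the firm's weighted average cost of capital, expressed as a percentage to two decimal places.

Cost of equity via CAPM: Re = 1.11% + 0.53 × 8.25% = 5.4825%.
Cost of preferred: Rp = 2.54 / 42.32 = 6.0019%.
Market value of equity E = 145.38 × 0.76m = 110.4888m.
Total capital V = 110.4888 + 21.5 + 59 + 55.5 = 246.4888.
Equity: weight = 110.4888/246.4888 = 0.4483; cost = 5.4825%.
Preferred: weight = 21.5/246.4888 = 0.0872; cost = 6.0019%.
Subordinated notes: weight = 59/246.4888 = 0.2394; after-tax cost = 8.2% × (1 − 33.4%) = 5.4612%.
Revolver drawn: weight = 55.5/246.4888 = 0.2252; after-tax cost = 4.5% × (1 − 33.4%) = 2.9970%.
WACC = 0.4483 × 5.4825% + 0.0872 × 6.0019% + 0.2394 × 5.4612% + 0.2252 × 2.9970% = 4.9631%.

4.96%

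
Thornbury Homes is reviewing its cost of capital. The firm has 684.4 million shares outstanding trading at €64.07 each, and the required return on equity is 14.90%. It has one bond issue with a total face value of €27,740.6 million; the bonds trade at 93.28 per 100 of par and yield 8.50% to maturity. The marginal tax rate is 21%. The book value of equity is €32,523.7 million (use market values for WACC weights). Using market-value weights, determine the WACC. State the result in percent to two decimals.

Market value of equity E = 64.07 × 684.4m = 43849.508m. Market value of debt D = 27740.6m × 93.28/100 = 25876.43168m.
Total capital V = 43849.508 + 25876.43168 = 69725.93968.
Equity: weight = 43849.508/69725.93968 = 0.6289; cost = 14.9%.
Bonds outstanding: weight = 25876.43168/69725.93968 = 0.3711; after-tax cost = 8.5% × (1 − 21%) = 6.7150%.
WACC = 0.6289 × 14.9000% + 0.3711 × 6.7150% = 11.8624%.

11.86%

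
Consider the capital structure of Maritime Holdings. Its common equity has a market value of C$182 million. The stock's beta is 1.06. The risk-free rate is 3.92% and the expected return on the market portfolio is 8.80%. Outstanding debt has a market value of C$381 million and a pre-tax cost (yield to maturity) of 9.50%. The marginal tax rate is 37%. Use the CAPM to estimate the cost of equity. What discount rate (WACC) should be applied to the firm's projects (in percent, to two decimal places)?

Market risk premium = 8.8% − 3.92% = 4.88%.
Cost of equity via CAPM: Re = 3.92% + 1.06 × 4.88% = 9.0928%.
Total capital V = 182 + 381 = 563.
Equity: weight = 182/563 = 0.3233; cost = 9.0928%.
Debt: weight = 381/563 = 0.6767; after-tax cost = 9.5% × (1 − 37%) = 5.9850%.
WACC = 0.3233 × 9.0928% + 0.6767 × 5.9850% = 6.9897%.

6.99%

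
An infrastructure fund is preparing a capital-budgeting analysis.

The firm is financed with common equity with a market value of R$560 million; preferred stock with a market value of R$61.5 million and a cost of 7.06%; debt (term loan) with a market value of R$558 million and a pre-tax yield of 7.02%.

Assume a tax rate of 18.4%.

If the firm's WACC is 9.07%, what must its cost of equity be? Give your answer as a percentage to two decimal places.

12.62%

Total capital V = 560 + 61.5 + 558 = 1179.5.
Equity weight = 560/1179.5 = 0.4748.
Preferred weight = 61.5/1179.5 = 0.0521.
Term loan weight = 558/1179.5 = 0.4731.
Debt contribution = 0.4731 × 7.02% × (1 − 18.4%) = 2.7100%.
Preferred contribution = 0.0521 × 7.06% = 0.3681%.
Required equity contribution = 9.07% − 3.0781% = 5.9919%.
Re = 5.9919% / 0.4748 = 12.6205%.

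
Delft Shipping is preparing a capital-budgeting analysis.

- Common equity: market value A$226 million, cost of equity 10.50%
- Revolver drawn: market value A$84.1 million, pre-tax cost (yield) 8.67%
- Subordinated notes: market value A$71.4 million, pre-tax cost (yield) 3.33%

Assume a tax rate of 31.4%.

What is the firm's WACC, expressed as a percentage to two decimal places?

Total capital V = 226 + 84.1 + 71.4 = 381.5.
Equity: weight = 226/381.5 = 0.5924; cost = 10.5%.
Revolver drawn: weight = 84.1/381.5 = 0.2204; after-tax cost = 8.67% × (1 − 31.4%) = 5.9476%.
Subordinated notes: weight = 71.4/381.5 = 0.1872; after-tax cost = 3.33% × (1 − 31.4%) = 2.2844%.
WACC = 0.5924 × 10.5000% + 0.2204 × 5.9476% + 0.1872 × 2.2844% = 7.9588%.

7.96%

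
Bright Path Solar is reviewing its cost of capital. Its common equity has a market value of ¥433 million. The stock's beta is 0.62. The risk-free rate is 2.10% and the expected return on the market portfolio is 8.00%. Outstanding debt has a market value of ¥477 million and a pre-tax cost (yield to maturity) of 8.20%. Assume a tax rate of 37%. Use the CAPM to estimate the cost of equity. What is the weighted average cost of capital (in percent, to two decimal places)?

Market risk premium = 8.0% − 2.1% = 5.9%.
Cost of equity via CAPM: Re = 2.1% + 0.62 × 5.9% = 5.7580%.
Total capital V = 433 + 477 = 910.
Equity: weight = 433/910 = 0.4758; cost = 5.758%.
Debt: weight = 477/910 = 0.5242; after-tax cost = 8.2% × (1 − 37%) = 5.1660%.
WACC = 0.4758 × 5.7580% + 0.5242 × 5.1660% = 5.4477%.

5.45%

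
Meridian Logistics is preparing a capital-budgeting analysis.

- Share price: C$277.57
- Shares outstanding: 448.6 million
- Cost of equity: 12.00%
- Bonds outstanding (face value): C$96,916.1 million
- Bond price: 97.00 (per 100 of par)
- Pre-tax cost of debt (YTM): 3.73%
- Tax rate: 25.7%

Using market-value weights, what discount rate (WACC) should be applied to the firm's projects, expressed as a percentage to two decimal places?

Market value of equity E = 277.57 × 448.6m = 124517.902m. Market value of debt D = 96916.1m × 97.0/100 = 94008.617m.
Total capital V = 124517.902 + 94008.617 = 218526.519.
Equity: weight = 124517.902/218526.519 = 0.5698; cost = 12%.
Bonds outstanding: weight = 94008.617/218526.519 = 0.4302; after-tax cost = 3.73% × (1 − 25.7%) = 2.7714%.
WACC = 0.5698 × 12.0000% + 0.4302 × 2.7714% = 8.0299%.

8.03%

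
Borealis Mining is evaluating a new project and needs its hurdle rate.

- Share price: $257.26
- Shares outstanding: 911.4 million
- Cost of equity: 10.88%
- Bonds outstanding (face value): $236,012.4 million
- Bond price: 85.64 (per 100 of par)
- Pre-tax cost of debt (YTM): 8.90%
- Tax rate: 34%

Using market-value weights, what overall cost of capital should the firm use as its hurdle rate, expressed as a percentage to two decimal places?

Market value of equity E = 257.26 × 911.4m = 234466.764m. Market value of debt D = 236012.4m × 85.64/100 = 202121.01936m.
Total capital V = 234466.764 + 202121.01936 = 436587.78336.
Equity: weight = 234466.764/436587.78336 = 0.5370; cost = 10.88%.
Bonds outstanding: weight = 202121.01936/436587.78336 = 0.4630; after-tax cost = 8.9% × (1 − 34%) = 5.8740%.
WACC = 0.5370 × 10.8800% + 0.4630 × 5.8740% = 8.5624%.

8.56%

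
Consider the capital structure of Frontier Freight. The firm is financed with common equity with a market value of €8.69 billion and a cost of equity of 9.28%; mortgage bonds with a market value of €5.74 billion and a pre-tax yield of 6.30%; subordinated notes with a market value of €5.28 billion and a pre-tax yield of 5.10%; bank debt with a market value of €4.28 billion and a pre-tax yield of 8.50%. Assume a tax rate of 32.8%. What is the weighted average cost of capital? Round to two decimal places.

6.15%

Total capital V = 8.69 + 5.74 + 5.28 + 4.28 = 23.99.
Equity: weight = 8.69/23.99 = 0.3622; cost = 9.28%.
Mortgage bonds: weight = 5.74/23.99 = 0.2393; after-tax cost = 6.3% × (1 − 32.8%) = 4.2336%.
Subordinated notes: weight = 5.28/23.99 = 0.2201; after-tax cost = 5.1% × (1 − 32.8%) = 3.4272%.
Bank debt: weight = 4.28/23.99 = 0.1784; after-tax cost = 8.5% × (1 − 32.8%) = 5.7120%.
WACC = 0.3622 × 9.2800% + 0.2393 × 4.2336% + 0.2201 × 3.4272% + 0.1784 × 5.7120% = 6.1479%.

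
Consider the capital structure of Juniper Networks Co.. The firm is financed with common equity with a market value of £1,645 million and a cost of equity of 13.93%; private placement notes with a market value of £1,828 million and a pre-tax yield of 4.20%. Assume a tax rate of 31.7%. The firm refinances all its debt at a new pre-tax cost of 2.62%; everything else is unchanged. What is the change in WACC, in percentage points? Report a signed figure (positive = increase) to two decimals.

Current WACC:
Total capital V = 1645 + 1828 = 3473.
Equity: weight = 1645/3473 = 0.4737; cost = 13.93%.
Private placement notes: weight = 1828/3473 = 0.5263; after-tax cost = 4.2% × (1 − 31.7%) = 2.8686%.
WACC = 0.4737 × 13.9300% + 0.5263 × 2.8686% = 8.1079%.
After the change:
Total capital V = 1645 + 1828 = 3473.
Equity: weight = 1645/3473 = 0.4737; cost = 13.93%.
Private placement notes: weight = 1828/3473 = 0.5263; after-tax cost = 2.62% × (1 − 31.7%) = 1.7895%.
WACC = 0.4737 × 13.9300% + 0.5263 × 1.7895% = 7.5399%.
Change in WACC = 7.5399% − 8.1079% = -0.5680 pp.

-0.57 pp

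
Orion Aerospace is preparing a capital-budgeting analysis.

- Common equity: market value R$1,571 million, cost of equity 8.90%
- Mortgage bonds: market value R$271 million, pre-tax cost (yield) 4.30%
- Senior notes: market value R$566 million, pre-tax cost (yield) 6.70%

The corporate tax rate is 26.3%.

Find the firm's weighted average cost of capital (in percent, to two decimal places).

7.32%

Total capital V = 1571 + 271 + 566 = 2408.
Equity: weight = 1571/2408 = 0.6524; cost = 8.9%.
Mortgage bonds: weight = 271/2408 = 0.1125; after-tax cost = 4.3% × (1 − 26.3%) = 3.1691%.
Senior notes: weight = 566/2408 = 0.2350; after-tax cost = 6.7% × (1 − 26.3%) = 4.9379%.
WACC = 0.6524 × 8.9000% + 0.1125 × 3.1691% + 0.2350 × 4.9379% = 7.3237%.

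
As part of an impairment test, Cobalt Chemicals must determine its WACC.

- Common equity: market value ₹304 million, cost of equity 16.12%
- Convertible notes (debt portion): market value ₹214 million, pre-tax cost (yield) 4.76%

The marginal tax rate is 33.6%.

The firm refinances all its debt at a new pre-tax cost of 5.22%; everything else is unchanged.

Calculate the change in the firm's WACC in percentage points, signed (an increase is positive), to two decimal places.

Current WACC:
Total capital V = 304 + 214 = 518.
Equity: weight = 304/518 = 0.5869; cost = 16.12%.
Convertible notes (debt portion): weight = 214/518 = 0.4131; after-tax cost = 4.76% × (1 − 33.6%) = 3.1606%.
WACC = 0.5869 × 16.1200% + 0.4131 × 3.1606% = 10.7661%.
After the change:
Total capital V = 304 + 214 = 518.
Equity: weight = 304/518 = 0.5869; cost = 16.12%.
Convertible notes (debt portion): weight = 214/518 = 0.4131; after-tax cost = 5.22% × (1 − 33.6%) = 3.4661%.
WACC = 0.5869 × 16.1200% + 0.4131 × 3.4661% = 10.8923%.
Change in WACC = 10.8923% − 10.7661% = 0.1262 pp.

+0.13 pp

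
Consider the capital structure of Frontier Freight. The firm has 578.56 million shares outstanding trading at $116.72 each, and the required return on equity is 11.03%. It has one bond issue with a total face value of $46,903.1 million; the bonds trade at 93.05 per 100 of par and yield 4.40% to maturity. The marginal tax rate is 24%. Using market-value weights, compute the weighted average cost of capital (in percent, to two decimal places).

Market value of equity E = 116.72 × 578.56m = 67529.5232m. Market value of debt D = 46903.1m × 93.05/100 = 43643.33455m.
Total capital V = 67529.5232 + 43643.33455 = 111172.85775.
Equity: weight = 67529.5232/111172.85775 = 0.6074; cost = 11.03%.
Bonds outstanding: weight = 43643.33455/111172.85775 = 0.3926; after-tax cost = 4.4% × (1 − 24%) = 3.3440%.
WACC = 0.6074 × 11.0300% + 0.3926 × 3.3440% = 8.0127%.

8.01%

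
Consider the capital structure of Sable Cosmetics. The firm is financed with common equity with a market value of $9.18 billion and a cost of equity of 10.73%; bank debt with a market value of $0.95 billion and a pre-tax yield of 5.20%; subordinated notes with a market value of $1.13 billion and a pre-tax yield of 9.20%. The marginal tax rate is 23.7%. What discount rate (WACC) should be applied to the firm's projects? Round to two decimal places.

9.79%

Total capital V = 9.18 + 0.95 + 1.13 = 11.26.
Equity: weight = 9.18/11.26 = 0.8153; cost = 10.73%.
Bank debt: weight = 0.95/11.26 = 0.0844; after-tax cost = 5.2% × (1 − 23.7%) = 3.9676%.
Subordinated notes: weight = 1.13/11.26 = 0.1004; after-tax cost = 9.2% × (1 − 23.7%) = 7.0196%.
WACC = 0.8153 × 10.7300% + 0.0844 × 3.9676% + 0.1004 × 7.0196% = 9.7871%.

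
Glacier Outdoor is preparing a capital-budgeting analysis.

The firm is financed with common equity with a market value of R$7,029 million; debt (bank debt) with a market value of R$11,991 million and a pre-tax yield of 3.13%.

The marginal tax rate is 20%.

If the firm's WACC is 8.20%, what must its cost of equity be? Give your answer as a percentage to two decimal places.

Total capital V = 7029 + 11991 = 19020.
Equity weight = 7029/19020 = 0.3696.
Bank debt weight = 11991/19020 = 0.6304.
Debt contribution = 0.6304 × 3.13% × (1 − 20%) = 1.5786%.
Required equity contribution = 8.2% − 1.5786% = 6.6214%.
Re = 6.6214% / 0.3696 = 17.9170%.

17.92%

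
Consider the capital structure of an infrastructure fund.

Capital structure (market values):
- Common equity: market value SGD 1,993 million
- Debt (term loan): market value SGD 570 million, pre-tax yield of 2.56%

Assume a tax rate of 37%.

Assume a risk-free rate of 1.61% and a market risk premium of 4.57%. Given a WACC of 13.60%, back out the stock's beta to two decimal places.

Total capital V = 1993 + 570 = 2563.
Equity weight = 1993/2563 = 0.7776.
Term loan weight = 570/2563 = 0.2224.
Debt contribution = 0.2224 × 2.56% × (1 − 37%) = 0.3587%.
Required equity contribution = 13.6% − 0.3587% = 13.2413%  ⇒  Re = 17.0284%.
CAPM: 17.0284% = 1.61% + β × 4.57%  ⇒  β = 3.3738.

3.37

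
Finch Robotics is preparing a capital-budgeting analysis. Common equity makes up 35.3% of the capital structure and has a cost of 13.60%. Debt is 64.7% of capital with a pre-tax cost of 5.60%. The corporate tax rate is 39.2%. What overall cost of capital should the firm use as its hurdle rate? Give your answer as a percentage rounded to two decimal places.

After-tax cost of debt = 5.6% × (1 − 39.2%) = 3.4048%.
WACC = 0.353 × 13.6000% + 0.647 × 3.4048% = 7.0037%.

7.00%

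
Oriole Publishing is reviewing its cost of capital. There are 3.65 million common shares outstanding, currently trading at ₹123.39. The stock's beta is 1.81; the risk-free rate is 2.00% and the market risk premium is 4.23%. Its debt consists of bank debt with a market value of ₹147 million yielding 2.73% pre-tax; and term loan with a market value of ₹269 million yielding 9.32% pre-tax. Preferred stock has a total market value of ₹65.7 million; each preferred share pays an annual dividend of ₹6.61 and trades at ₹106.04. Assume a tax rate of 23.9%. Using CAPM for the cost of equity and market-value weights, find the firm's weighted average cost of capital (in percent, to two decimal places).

Cost of equity via CAPM: Re = 2.0% + 1.81 × 4.23% = 9.6563%.
Cost of preferred: Rp = 6.61 / 106.04 = 6.2335%.
Market value of equity E = 123.39 × 3.65m = 450.3735m.
Total capital V = 450.3735 + 65.7 + 147 + 269 = 932.0735.
Equity: weight = 450.3735/932.0735 = 0.4832; cost = 9.6563%.
Preferred: weight = 65.7/932.0735 = 0.0705; cost = 6.2335%.
Bank debt: weight = 147/932.0735 = 0.1577; after-tax cost = 2.73% × (1 − 23.9%) = 2.0775%.
Term loan: weight = 269/932.0735 = 0.2886; after-tax cost = 9.32% × (1 − 23.9%) = 7.0925%.
WACC = 0.4832 × 9.6563% + 0.0705 × 6.2335% + 0.1577 × 2.0775% + 0.2886 × 7.0925% = 7.4798%.

7.48%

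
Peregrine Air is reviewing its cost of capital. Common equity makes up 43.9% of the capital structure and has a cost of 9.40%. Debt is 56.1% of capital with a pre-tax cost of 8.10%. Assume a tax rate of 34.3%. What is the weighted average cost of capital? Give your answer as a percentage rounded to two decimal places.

After-tax cost of debt = 8.1% × (1 − 34.3%) = 5.3217%.
WACC = 0.439 × 9.4000% + 0.561 × 5.3217% = 7.1121%.

7.11%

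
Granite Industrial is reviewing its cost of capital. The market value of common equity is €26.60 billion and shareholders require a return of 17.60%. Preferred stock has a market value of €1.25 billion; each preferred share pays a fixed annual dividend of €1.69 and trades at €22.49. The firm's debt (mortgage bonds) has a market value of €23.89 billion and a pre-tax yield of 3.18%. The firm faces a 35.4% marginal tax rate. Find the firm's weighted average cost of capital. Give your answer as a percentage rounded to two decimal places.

Cost of preferred: Rp = 1.69 / 22.49 = 7.5145%.
Total capital V = 26.6 + 1.25 + 23.89 = 51.74.
Equity: weight = 26.6/51.74 = 0.5141; cost = 17.6%.
Preferred: weight = 1.25/51.74 = 0.0242; cost = 7.5145%.
Mortgage bonds: weight = 23.89/51.74 = 0.4617; after-tax cost = 3.18% × (1 − 35.4%) = 2.0543%.
WACC = 0.5141 × 17.6000% + 0.0242 × 7.5145% + 0.4617 × 2.0543% = 10.1784%.

10.18%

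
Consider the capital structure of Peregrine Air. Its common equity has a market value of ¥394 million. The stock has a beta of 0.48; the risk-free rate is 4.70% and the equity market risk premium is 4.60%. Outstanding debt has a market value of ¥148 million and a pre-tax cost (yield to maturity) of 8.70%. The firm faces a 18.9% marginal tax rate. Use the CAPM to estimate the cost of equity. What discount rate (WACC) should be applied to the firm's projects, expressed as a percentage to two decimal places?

6.95%

Cost of equity via CAPM: Re = 4.7% + 0.48 × 4.6% = 6.9080%.
Total capital V = 394 + 148 = 542.
Equity: weight = 394/542 = 0.7269; cost = 6.908%.
Debt: weight = 148/542 = 0.2731; after-tax cost = 8.7% × (1 − 18.9%) = 7.0557%.
WACC = 0.7269 × 6.9080% + 0.2731 × 7.0557% = 6.9483%.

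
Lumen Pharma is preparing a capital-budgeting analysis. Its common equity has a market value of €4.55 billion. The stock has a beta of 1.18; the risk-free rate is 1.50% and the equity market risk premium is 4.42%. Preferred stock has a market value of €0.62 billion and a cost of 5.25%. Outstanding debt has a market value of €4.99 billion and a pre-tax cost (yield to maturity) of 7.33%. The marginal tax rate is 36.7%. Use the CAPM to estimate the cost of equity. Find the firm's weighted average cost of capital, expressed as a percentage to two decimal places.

5.61%

Cost of equity via CAPM: Re = 1.5% + 1.18 × 4.42% = 6.7156%.
Total capital V = 4.55 + 0.62 + 4.99 = 10.16.
Equity: weight = 4.55/10.16 = 0.4478; cost = 6.7156%.
Preferred: weight = 0.62/10.16 = 0.0610; cost = 5.25%.
Debt: weight = 4.99/10.16 = 0.4911; after-tax cost = 7.33% × (1 − 36.7%) = 4.6399%.
WACC = 0.4478 × 6.7156% + 0.0610 × 5.2500% + 0.4911 × 4.6399% = 5.6067%.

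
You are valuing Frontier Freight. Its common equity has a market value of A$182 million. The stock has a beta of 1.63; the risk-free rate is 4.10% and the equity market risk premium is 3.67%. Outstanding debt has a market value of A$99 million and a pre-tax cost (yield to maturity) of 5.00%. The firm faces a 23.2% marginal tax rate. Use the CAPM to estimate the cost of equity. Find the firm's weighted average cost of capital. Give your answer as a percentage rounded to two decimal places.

Cost of equity via CAPM: Re = 4.1% + 1.63 × 3.67% = 10.0821%.
Total capital V = 182 + 99 = 281.
Equity: weight = 182/281 = 0.6477; cost = 10.0821%.
Debt: weight = 99/281 = 0.3523; after-tax cost = 5% × (1 − 23.2%) = 3.8400%.
WACC = 0.6477 × 10.0821% + 0.3523 × 3.8400% = 7.8829%.

7.88%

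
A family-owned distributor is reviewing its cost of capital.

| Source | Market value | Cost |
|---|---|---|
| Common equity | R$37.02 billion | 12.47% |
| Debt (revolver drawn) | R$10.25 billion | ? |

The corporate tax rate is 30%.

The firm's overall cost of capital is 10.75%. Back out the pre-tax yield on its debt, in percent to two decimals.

Total capital V = 37.02 + 10.25 = 47.27.
Equity weight = 37.02/47.27 = 0.7832.
Revolver drawn weight = 10.25/47.27 = 0.2168.
Equity contribution = 0.7832 × 12.47% = 9.7660%.
Remaining for debt = 10.75% − 9.7660% = 0.9840%.
Rd × (1 − 30%) × 0.2168 = 0.9840%  ⇒  Rd = 6.4827%.

6.48%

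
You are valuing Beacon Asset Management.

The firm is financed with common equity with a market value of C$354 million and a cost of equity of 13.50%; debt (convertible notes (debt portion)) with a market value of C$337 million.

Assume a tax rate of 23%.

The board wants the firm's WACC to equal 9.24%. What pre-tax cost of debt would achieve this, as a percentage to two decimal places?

Total capital V = 354 + 337 = 691.
Equity weight = 354/691 = 0.5123.
Convertible notes (debt portion) weight = 337/691 = 0.4877.
Equity contribution = 0.5123 × 13.5% = 6.9161%.
Remaining for debt = 9.24% − 6.9161% = 2.3239%.
Rd × (1 − 23%) × 0.4877 = 2.3239%  ⇒  Rd = 6.1884%.

6.19%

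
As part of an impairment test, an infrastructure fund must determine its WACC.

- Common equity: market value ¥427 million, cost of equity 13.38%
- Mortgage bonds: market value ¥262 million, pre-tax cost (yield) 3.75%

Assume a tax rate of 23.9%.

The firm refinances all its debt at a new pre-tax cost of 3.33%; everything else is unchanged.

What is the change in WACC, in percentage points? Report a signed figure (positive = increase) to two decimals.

Current WACC:
Total capital V = 427 + 262 = 689.
Equity: weight = 427/689 = 0.6197; cost = 13.38%.
Mortgage bonds: weight = 262/689 = 0.3803; after-tax cost = 3.75% × (1 − 23.9%) = 2.8538%.
WACC = 0.6197 × 13.3800% + 0.3803 × 2.8538% = 9.3773%.
After the change:
Total capital V = 427 + 262 = 689.
Equity: weight = 427/689 = 0.6197; cost = 13.38%.
Mortgage bonds: weight = 262/689 = 0.3803; after-tax cost = 3.33% × (1 − 23.9%) = 2.5341%.
WACC = 0.6197 × 13.3800% + 0.3803 × 2.5341% = 9.2557%.
Change in WACC = 9.2557% − 9.3773% = -0.1215 pp.

-0.12 pp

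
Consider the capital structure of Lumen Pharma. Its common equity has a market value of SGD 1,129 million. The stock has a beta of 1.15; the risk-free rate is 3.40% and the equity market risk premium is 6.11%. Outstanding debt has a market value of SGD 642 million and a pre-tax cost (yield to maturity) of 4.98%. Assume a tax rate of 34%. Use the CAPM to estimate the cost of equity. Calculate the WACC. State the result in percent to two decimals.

Cost of equity via CAPM: Re = 3.4% + 1.15 × 6.11% = 10.4265%.
Total capital V = 1129 + 642 = 1771.
Equity: weight = 1129/1771 = 0.6375; cost = 10.4265%.
Debt: weight = 642/1771 = 0.3625; after-tax cost = 4.98% × (1 − 34%) = 3.2868%.
WACC = 0.6375 × 10.4265% + 0.3625 × 3.2868% = 7.8383%.

7.84%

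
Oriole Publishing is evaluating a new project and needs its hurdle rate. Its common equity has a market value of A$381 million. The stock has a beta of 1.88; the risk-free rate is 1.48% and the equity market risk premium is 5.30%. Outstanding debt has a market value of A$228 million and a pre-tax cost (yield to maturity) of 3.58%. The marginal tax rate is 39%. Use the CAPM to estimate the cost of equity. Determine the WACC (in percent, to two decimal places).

7.98%

Cost of equity via CAPM: Re = 1.48% + 1.88 × 5.3% = 11.4440%.
Total capital V = 381 + 228 = 609.
Equity: weight = 381/609 = 0.6256; cost = 11.444%.
Debt: weight = 228/609 = 0.3744; after-tax cost = 3.58% × (1 − 39%) = 2.1838%.
WACC = 0.6256 × 11.4440% + 0.3744 × 2.1838% = 7.9771%.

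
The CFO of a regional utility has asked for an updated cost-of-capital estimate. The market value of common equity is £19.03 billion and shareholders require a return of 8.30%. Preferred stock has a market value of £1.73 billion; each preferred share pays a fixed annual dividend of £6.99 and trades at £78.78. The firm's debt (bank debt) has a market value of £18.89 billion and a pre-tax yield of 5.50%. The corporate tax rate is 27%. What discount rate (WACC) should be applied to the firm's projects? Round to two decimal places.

6.28%

Cost of preferred: Rp = 6.99 / 78.78 = 8.8728%.
Total capital V = 19.03 + 1.73 + 18.89 = 39.65.
Equity: weight = 19.03/39.65 = 0.4799; cost = 8.3%.
Preferred: weight = 1.73/39.65 = 0.0436; cost = 8.8728%.
Bank debt: weight = 18.89/39.65 = 0.4764; after-tax cost = 5.5% × (1 − 27%) = 4.0150%.
WACC = 0.4799 × 8.3000% + 0.0436 × 8.8728% + 0.4764 × 4.0150% = 6.2835%.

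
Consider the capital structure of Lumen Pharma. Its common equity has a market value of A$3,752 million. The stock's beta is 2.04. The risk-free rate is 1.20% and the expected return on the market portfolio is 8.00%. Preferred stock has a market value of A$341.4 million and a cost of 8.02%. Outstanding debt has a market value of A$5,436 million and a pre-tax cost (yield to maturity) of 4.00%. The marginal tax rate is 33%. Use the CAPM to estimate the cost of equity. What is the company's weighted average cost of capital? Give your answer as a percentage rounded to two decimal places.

Market risk premium = 8.0% − 1.2% = 6.8%.
Cost of equity via CAPM: Re = 1.2% + 2.04 × 6.8% = 15.0720%.
Total capital V = 3752 + 341.4 + 5436 = 9529.4.
Equity: weight = 3752/9529.4 = 0.3937; cost = 15.072%.
Preferred: weight = 341.4/9529.4 = 0.0358; cost = 8.02%.
Debt: weight = 5436/9529.4 = 0.5704; after-tax cost = 4% × (1 − 33%) = 2.6800%.
WACC = 0.3937 × 15.0720% + 0.0358 × 8.0200% + 0.5704 × 2.6800% = 7.7504%.

7.75%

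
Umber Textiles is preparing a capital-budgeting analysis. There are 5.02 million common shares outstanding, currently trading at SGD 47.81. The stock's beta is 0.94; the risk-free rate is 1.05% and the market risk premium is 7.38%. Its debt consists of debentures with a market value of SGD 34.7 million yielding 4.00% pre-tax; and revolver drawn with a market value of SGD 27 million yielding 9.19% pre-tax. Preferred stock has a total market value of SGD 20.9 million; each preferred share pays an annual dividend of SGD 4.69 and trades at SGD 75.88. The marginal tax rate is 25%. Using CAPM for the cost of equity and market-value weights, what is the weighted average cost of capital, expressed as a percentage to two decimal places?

7.24%

Cost of equity via CAPM: Re = 1.05% + 0.94 × 7.38% = 7.9872%.
Cost of preferred: Rp = 4.69 / 75.88 = 6.1808%.
Market value of equity E = 47.81 × 5.02m = 240.0062m.
Total capital V = 240.0062 + 20.9 + 34.7 + 27 = 322.6062.
Equity: weight = 240.0062/322.6062 = 0.7440; cost = 7.9872%.
Preferred: weight = 20.9/322.6062 = 0.0648; cost = 6.1808%.
Debentures: weight = 34.7/322.6062 = 0.1076; after-tax cost = 4% × (1 − 25%) = 3.0000%.
Revolver drawn: weight = 27/322.6062 = 0.0837; after-tax cost = 9.19% × (1 − 25%) = 6.8925%.
WACC = 0.7440 × 7.9872% + 0.0648 × 6.1808% + 0.1076 × 3.0000% + 0.0837 × 6.8925% = 7.2421%.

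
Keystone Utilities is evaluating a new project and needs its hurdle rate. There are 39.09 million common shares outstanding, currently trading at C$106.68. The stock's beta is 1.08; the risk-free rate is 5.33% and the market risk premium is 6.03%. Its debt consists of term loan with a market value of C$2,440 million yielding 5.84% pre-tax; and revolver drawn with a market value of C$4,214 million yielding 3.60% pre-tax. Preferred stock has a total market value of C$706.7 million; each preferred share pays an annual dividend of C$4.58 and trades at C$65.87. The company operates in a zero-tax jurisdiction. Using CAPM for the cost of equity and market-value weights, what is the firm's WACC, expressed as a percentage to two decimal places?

7.26%

Cost of equity via CAPM: Re = 5.33% + 1.08 × 6.03% = 11.8424%.
Cost of preferred: Rp = 4.58 / 65.87 = 6.9531%.
Market value of equity E = 106.68 × 39.09m = 4170.1212m.
Total capital V = 4170.1212 + 706.7 + 2440 + 4214 = 11530.8212.
Equity: weight = 4170.1212/11530.8212 = 0.3616; cost = 11.8424%.
Preferred: weight = 706.7/11530.8212 = 0.0613; cost = 6.9531%.
Term loan: weight = 2440/11530.8212 = 0.2116; after-tax cost = 5.84% × (1 − 0%) = 5.8400%.
Revolver drawn: weight = 4214/11530.8212 = 0.3655; after-tax cost = 3.6% × (1 − 0%) = 3.6000%.
WACC = 0.3616 × 11.8424% + 0.0613 × 6.9531% + 0.2116 × 5.8400% + 0.3655 × 3.6000% = 7.2604%.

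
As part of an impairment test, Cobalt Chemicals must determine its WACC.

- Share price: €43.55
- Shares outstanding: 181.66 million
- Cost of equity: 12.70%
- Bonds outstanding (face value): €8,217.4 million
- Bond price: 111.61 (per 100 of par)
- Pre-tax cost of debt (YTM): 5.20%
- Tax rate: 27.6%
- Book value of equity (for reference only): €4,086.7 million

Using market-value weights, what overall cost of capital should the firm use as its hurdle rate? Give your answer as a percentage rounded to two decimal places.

7.90%

Market value of equity E = 43.55 × 181.66m = 7911.293m. Market value of debt D = 8217.4m × 111.61/100 = 9171.44014m.
Total capital V = 7911.293 + 9171.44014 = 17082.73314.
Equity: weight = 7911.293/17082.73314 = 0.4631; cost = 12.7%.
Bonds outstanding: weight = 9171.44014/17082.73314 = 0.5369; after-tax cost = 5.2% × (1 − 27.6%) = 3.7648%.
WACC = 0.4631 × 12.7000% + 0.5369 × 3.7648% = 7.9028%.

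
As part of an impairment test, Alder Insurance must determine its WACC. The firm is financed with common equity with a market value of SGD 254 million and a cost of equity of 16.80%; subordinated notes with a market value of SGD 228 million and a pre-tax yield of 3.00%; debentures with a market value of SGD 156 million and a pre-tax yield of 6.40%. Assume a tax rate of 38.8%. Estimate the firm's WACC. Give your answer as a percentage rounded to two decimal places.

Total capital V = 254 + 228 + 156 = 638.
Equity: weight = 254/638 = 0.3981; cost = 16.8%.
Subordinated notes: weight = 228/638 = 0.3574; after-tax cost = 3% × (1 − 38.8%) = 1.8360%.
Debentures: weight = 156/638 = 0.2445; after-tax cost = 6.4% × (1 − 38.8%) = 3.9168%.
WACC = 0.3981 × 16.8000% + 0.3574 × 1.8360% + 0.2445 × 3.9168% = 8.3022%.

8.30%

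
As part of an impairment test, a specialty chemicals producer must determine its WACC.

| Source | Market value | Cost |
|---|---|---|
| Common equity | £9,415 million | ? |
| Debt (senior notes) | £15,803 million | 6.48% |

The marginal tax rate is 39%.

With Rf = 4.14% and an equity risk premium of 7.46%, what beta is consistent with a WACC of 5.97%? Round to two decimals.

Total capital V = 9415 + 15803 = 25218.
Equity weight = 9415/25218 = 0.3733.
Senior notes weight = 15803/25218 = 0.6267.
Debt contribution = 0.6267 × 6.48% × (1 − 39%) = 2.4770%.
Required equity contribution = 5.97% − 2.4770% = 3.4930%  ⇒  Re = 9.3559%.
CAPM: 9.3559% = 4.14% + β × 7.46%  ⇒  β = 0.6992.

0.70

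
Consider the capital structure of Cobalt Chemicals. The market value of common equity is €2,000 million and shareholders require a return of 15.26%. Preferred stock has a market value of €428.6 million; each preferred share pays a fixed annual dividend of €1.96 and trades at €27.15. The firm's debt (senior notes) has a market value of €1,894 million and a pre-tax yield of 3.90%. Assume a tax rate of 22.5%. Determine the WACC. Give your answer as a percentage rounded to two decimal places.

9.10%

Cost of preferred: Rp = 1.96 / 27.15 = 7.2192%.
Total capital V = 2000 + 428.6 + 1894 = 4322.6.
Equity: weight = 2000/4322.6 = 0.4627; cost = 15.26%.
Preferred: weight = 428.6/4322.6 = 0.0992; cost = 7.2192%.
Senior notes: weight = 1894/4322.6 = 0.4382; after-tax cost = 3.9% × (1 − 22.5%) = 3.0225%.
WACC = 0.4627 × 15.2600% + 0.0992 × 7.2192% + 0.4382 × 3.0225% = 9.1007%.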